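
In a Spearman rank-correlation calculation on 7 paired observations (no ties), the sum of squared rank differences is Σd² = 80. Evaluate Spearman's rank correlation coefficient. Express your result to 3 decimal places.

ρ = 1 − 6Σd² / [n(n²−1)] = 1 − 6×80 / (7×48)
  = 1 − 480/336 = 1 − 1.4286 ≈ -0.429

-0.429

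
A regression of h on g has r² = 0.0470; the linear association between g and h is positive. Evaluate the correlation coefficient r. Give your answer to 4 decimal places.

0.2168

|r| = √0.0470 = 0.2168
The association is positive, so r = 0.2168.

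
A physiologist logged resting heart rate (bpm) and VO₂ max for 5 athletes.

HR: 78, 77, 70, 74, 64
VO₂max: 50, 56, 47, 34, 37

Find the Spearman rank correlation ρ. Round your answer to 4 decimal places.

Rank HR: 5, 4, 2, 3, 1
Rank VO₂max: 4, 5, 3, 1, 2
d = rank(HR) − rank(VO₂max): 1, -1, -1, 2, -1; Σd² = 8
ρ = 1 − 6Σd² / [n(n²−1)] = 1 − 6×8 / (5×24) = 1 − 48/120 ≈ 0.6000

0.6000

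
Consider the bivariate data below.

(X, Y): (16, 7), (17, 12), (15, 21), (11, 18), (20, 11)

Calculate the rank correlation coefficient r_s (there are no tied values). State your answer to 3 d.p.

-0.600

Rank X: 3, 4, 2, 1, 5
Rank Y: 1, 3, 5, 4, 2
d = rank(X) − rank(Y): 2, 1, -3, -3, 3; Σd² = 32
ρ = 1 − 6Σd² / [n(n²−1)] = 1 − 6×32 / (5×24) = 1 − 192/120 ≈ -0.600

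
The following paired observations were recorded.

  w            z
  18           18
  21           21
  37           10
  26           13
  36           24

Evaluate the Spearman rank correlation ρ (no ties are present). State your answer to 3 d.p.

-0.300

Rank w: 1, 2, 5, 3, 4
Rank z: 3, 4, 1, 2, 5
d = rank(w) − rank(z): -2, -2, 4, 1, -1; Σd² = 26
ρ = 1 − 6Σd² / [n(n²−1)] = 1 − 6×26 / (5×24) = 1 − 156/120 ≈ -0.300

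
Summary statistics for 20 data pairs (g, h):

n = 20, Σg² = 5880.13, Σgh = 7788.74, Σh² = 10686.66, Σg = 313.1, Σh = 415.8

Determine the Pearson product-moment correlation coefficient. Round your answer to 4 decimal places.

r = (nΣgh − ΣgΣh) / √[(nΣg² − (Σg)²)(nΣh² − (Σh)²)]
Numerator: 20×7788.74 − 313.1×415.8 = 25587.82
Denominator: √[(117602.6 − 98031.61)(213733.2 − 172889.64)] = √[19570.99 × 40843.56] = 28272.7591
r = 25587.82 / 28272.7591 ≈ 0.9050

0.9050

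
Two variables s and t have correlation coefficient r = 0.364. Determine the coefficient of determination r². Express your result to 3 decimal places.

r² = (0.364)² = 0.132

0.132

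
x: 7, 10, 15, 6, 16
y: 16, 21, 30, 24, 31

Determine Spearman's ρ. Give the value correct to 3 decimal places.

0.700

Rank x: 2, 3, 4, 1, 5
Rank y: 1, 2, 4, 3, 5
d = rank(x) − rank(y): 1, 1, 0, -2, 0; Σd² = 6
ρ = 1 − 6Σd² / [n(n²−1)] = 1 − 6×6 / (5×24) = 1 − 36/120 ≈ 0.700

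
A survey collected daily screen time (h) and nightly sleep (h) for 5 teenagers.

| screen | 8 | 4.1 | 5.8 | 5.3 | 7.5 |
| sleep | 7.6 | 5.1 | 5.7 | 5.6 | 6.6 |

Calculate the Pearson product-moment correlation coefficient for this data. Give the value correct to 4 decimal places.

0.9565

n = 5, Σx = 30.7, Σy = 30.6, Σx² = 198.79, Σy² = 191.18, Σxy = 193.95
nΣxy − ΣxΣy = 969.75 − 939.42 = 30.33
nΣx² − (Σx)² = 993.95 − 942.49 = 51.46; nΣy² − (Σy)² = 955.9 − 936.36 = 19.54
r = 30.33 / √(51.46 × 19.54) = 30.33 / 31.7101 ≈ 0.9565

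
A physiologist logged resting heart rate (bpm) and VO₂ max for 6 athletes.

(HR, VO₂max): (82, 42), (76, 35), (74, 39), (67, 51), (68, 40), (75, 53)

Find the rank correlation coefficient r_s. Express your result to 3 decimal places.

-0.200

Rank HR: 6, 5, 3, 1, 2, 4
Rank VO₂max: 4, 1, 2, 5, 3, 6
d = rank(HR) − rank(VO₂max): 2, 4, 1, -4, -1, -2; Σd² = 42
ρ = 1 − 6Σd² / [n(n²−1)] = 1 − 6×42 / (6×35) = 1 − 252/210 ≈ -0.200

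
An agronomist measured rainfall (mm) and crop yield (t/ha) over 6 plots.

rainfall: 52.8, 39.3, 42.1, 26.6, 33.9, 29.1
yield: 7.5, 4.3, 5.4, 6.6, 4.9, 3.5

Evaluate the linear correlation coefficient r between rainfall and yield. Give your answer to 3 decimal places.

n = 6, Σx = 223.8, Σy = 32.2, Σx² = 8808.32, Σy² = 183.72, Σxy = 1235.85
nΣxy − ΣxΣy = 7415.1 − 7206.36 = 208.74
nΣx² − (Σx)² = 52849.92 − 50086.44 = 2763.48; nΣy² − (Σy)² = 1102.32 − 1036.84 = 65.48
r = 208.74 / √(2763.48 × 65.48) = 208.74 / 425.3853 ≈ 0.491

0.491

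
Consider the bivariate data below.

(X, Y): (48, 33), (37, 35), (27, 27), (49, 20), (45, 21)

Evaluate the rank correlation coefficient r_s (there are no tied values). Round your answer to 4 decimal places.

Rank X: 4, 2, 1, 5, 3
Rank Y: 4, 5, 3, 1, 2
d = rank(X) − rank(Y): 0, -3, -2, 4, 1; Σd² = 30
ρ = 1 − 6Σd² / [n(n²−1)] = 1 − 6×30 / (5×24) = 1 − 180/120 ≈ -0.5000

-0.5000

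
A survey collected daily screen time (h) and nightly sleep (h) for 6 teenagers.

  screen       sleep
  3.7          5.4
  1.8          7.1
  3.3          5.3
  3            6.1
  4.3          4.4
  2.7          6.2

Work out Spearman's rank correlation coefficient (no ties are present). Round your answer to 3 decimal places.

Rank screen: 5, 1, 4, 3, 6, 2
Rank sleep: 3, 6, 2, 4, 1, 5
d = rank(screen) − rank(sleep): 2, -5, 2, -1, 5, -3; Σd² = 68
ρ = 1 − 6Σd² / [n(n²−1)] = 1 − 6×68 / (6×35) = 1 − 408/210 ≈ -0.943

-0.943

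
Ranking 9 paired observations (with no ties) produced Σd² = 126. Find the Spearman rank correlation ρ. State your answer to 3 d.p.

-0.050

ρ = 1 − 6Σd² / [n(n²−1)] = 1 − 6×126 / (9×80)
  = 1 − 756/720 = 1 − 1.0500 ≈ -0.050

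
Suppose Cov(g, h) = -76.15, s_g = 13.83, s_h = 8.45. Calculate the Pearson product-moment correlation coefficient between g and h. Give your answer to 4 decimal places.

r = Cov(g,h) / (s_g · s_h) = -76.15 / (13.83 × 8.45)
  = -76.15 / 116.8635 ≈ -0.6516

-0.6516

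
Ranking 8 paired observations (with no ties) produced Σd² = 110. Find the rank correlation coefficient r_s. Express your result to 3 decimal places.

-0.310

ρ = 1 − 6Σd² / [n(n²−1)] = 1 − 6×110 / (8×63)
  = 1 − 660/504 = 1 − 1.3095 ≈ -0.310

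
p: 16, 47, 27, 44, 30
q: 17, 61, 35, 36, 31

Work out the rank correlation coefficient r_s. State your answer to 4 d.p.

Rank p: 1, 5, 2, 4, 3
Rank q: 1, 5, 3, 4, 2
d = rank(p) − rank(q): 0, 0, -1, 0, 1; Σd² = 2
ρ = 1 − 6Σd² / [n(n²−1)] = 1 − 6×2 / (5×24) = 1 − 12/120 ≈ 0.9000

0.9000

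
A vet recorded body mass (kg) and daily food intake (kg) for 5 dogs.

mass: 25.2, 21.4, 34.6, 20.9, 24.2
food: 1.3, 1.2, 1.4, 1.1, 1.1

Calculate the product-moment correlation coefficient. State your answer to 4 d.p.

n = 5, Σx = 126.3, Σy = 6.1, Σx² = 3312.61, Σy² = 7.51, Σxy = 156.49
nΣxy − ΣxΣy = 782.45 − 770.43 = 12.02
nΣx² − (Σx)² = 16563.05 − 15951.69 = 611.36; nΣy² − (Σy)² = 37.55 − 37.21 = 0.34
r = 12.02 / √(611.36 × 0.34) = 12.02 / 14.4174 ≈ 0.8337

0.8337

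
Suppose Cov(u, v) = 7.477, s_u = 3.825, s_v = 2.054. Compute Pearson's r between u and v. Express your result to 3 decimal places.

r = Cov(u,v) / (s_u · s_v) = 7.477 / (3.825 × 2.054)
  = 7.477 / 7.8565 ≈ 0.952

0.952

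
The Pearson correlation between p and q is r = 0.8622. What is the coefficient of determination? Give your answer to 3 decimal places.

r² = (0.8622)² = 0.743

0.743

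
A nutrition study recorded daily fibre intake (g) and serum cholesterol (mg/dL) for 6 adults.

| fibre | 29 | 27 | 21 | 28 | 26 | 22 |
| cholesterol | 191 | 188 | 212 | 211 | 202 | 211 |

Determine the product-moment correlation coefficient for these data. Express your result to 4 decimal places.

n = 6, Σx = 153, Σy = 1215, Σx² = 3955, Σy² = 246615, Σxy = 30869
nΣxy − ΣxΣy = 185214 − 185895 = -681
nΣx² − (Σx)² = 23730 − 23409 = 321; nΣy² − (Σy)² = 1479690 − 1476225 = 3465
r = -681 / √(321 × 3465) = -681 / 1054.6397 ≈ -0.6457

-0.6457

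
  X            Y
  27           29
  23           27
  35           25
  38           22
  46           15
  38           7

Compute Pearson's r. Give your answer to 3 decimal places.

-0.696

n = 6, ΣX = 207, ΣY = 125, ΣX² = 7487, ΣY² = 2953, ΣXY = 4071
nΣXY − ΣXΣY = 24426 − 25875 = -1449
nΣX² − (ΣX)² = 44922 − 42849 = 2073; nΣY² − (ΣY)² = 17718 − 15625 = 2093
r = -1449 / √(2073 × 2093) = -1449 / 2082.9760 ≈ -0.696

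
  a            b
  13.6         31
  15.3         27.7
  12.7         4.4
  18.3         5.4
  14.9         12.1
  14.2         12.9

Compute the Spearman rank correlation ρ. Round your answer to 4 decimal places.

0.0286

Rank a: 2, 5, 1, 6, 4, 3
Rank b: 6, 5, 1, 2, 3, 4
d = rank(a) − rank(b): -4, 0, 0, 4, 1, -1; Σd² = 34
ρ = 1 − 6Σd² / [n(n²−1)] = 1 − 6×34 / (6×35) = 1 − 204/210 ≈ 0.0286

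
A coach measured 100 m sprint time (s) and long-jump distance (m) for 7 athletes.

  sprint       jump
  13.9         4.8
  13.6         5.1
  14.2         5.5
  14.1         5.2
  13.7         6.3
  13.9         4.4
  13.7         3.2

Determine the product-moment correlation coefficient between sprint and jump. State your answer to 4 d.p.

0.1915

n = 7, Σx = 97.1, Σy = 34.5, Σx² = 1347.21, Σy² = 175.63, Σxy = 478.81
nΣxy − ΣxΣy = 3351.67 − 3349.95 = 1.72
nΣx² − (Σx)² = 9430.47 − 9428.41 = 2.06; nΣy² − (Σy)² = 1229.41 − 1190.25 = 39.16
r = 1.72 / √(2.06 × 39.16) = 1.72 / 8.9816 ≈ 0.1915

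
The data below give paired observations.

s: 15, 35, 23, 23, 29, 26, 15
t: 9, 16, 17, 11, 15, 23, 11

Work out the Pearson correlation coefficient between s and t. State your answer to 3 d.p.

0.573

n = 7, Σs = 166, Σt = 102, Σs² = 4250, Σt² = 1622, Σst = 2537
nΣst − ΣsΣt = 17759 − 16932 = 827
nΣs² − (Σs)² = 29750 − 27556 = 2194; nΣt² − (Σt)² = 11354 − 10404 = 950
r = 827 / √(2194 × 950) = 827 / 1443.7105 ≈ 0.573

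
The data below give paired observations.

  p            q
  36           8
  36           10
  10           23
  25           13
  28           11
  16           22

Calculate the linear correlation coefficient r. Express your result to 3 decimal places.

n = 6, Σp = 151, Σq = 87, Σp² = 4357, Σq² = 1467, Σpq = 1863
nΣpq − ΣpΣq = 11178 − 13137 = -1959
nΣp² − (Σp)² = 26142 − 22801 = 3341; nΣq² − (Σq)² = 8802 − 7569 = 1233
r = -1959 / √(3341 × 1233) = -1959 / 2029.6436 ≈ -0.965

-0.965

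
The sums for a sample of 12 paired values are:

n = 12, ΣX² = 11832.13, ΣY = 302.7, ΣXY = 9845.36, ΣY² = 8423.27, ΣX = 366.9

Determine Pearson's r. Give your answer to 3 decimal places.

0.849

r = (nΣXY − ΣXΣY) / √[(nΣX² − (ΣX)²)(nΣY² − (ΣY)²)]
Numerator: 12×9845.36 − 366.9×302.7 = 7083.69
Denominator: √[(141985.56 − 134615.61)(101079.24 − 91627.29)] = √[7369.95 × 9451.95] = 8346.2805
r = 7083.69 / 8346.2805 ≈ 0.849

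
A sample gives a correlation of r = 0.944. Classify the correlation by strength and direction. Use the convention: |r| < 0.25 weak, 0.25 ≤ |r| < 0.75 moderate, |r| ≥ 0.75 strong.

strong positive

r = 0.944 > 0 so the relationship is positive.
|r| = 0.944, which falls in the strong range.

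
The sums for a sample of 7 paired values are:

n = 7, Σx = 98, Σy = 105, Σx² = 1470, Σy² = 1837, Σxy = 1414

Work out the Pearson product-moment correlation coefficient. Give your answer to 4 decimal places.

-0.3495

r = (nΣxy − ΣxΣy) / √[(nΣx² − (Σx)²)(nΣy² − (Σy)²)]
Numerator: 7×1414 − 98×105 = -392
Denominator: √[(10290 − 9604)(12859 − 11025)] = √[686 × 1834] = 1121.6613
r = -392 / 1121.6613 ≈ -0.3495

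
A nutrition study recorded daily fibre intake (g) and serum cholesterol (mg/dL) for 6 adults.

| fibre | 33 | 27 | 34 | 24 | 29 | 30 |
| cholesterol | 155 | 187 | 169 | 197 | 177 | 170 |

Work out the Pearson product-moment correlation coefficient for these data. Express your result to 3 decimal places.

n = 6, Σx = 177, Σy = 1055, Σx² = 5291, Σy² = 186593, Σxy = 30871
nΣxy − ΣxΣy = 185226 − 186735 = -1509
nΣx² − (Σx)² = 31746 − 31329 = 417; nΣy² − (Σy)² = 1119558 − 1113025 = 6533
r = -1509 / √(417 × 6533) = -1509 / 1650.5336 ≈ -0.914

-0.914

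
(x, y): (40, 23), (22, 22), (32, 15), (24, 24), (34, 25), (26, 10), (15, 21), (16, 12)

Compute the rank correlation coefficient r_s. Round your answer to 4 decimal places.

Rank x: 8, 3, 6, 4, 7, 5, 1, 2
Rank y: 6, 5, 3, 7, 8, 1, 4, 2
d = rank(x) − rank(y): 2, -2, 3, -3, -1, 4, -3, 0; Σd² = 52
ρ = 1 − 6Σd² / [n(n²−1)] = 1 − 6×52 / (8×63) = 1 − 312/504 ≈ 0.3810

0.3810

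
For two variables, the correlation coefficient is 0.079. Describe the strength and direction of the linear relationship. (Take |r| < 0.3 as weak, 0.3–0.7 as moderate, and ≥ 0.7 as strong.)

r = 0.079 > 0 so the relationship is positive.
|r| = 0.079, which falls in the weak range.

weak positive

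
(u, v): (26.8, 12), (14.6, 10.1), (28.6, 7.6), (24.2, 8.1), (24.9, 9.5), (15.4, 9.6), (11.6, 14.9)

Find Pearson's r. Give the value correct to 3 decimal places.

-0.579

n = 7, Σu = 146.1, Σv = 71.8, Σu² = 3326.73, Σv² = 773.8, Σuv = 1439.67
nΣuv − ΣuΣv = 10077.69 − 10489.98 = -412.29
nΣu² − (Σu)² = 23287.11 − 21345.21 = 1941.9; nΣv² − (Σv)² = 5416.6 − 5155.24 = 261.36
r = -412.29 / √(1941.9 × 261.36) = -412.29 / 712.4149 ≈ -0.579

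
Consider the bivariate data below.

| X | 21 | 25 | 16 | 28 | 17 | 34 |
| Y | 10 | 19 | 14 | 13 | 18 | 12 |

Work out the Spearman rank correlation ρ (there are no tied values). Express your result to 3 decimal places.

Rank X: 3, 4, 1, 5, 2, 6
Rank Y: 1, 6, 4, 3, 5, 2
d = rank(X) − rank(Y): 2, -2, -3, 2, -3, 4; Σd² = 46
ρ = 1 − 6Σd² / [n(n²−1)] = 1 − 6×46 / (6×35) = 1 − 276/210 ≈ -0.314

-0.314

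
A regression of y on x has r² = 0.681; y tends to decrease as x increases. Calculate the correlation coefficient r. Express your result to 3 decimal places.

|r| = √0.681 = 0.825
The association is negative, so r = −0.825.

-0.825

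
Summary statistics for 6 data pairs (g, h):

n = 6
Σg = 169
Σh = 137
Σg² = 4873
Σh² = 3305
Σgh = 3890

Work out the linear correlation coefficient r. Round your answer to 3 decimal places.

r = (nΣgh − ΣgΣh) / √[(nΣg² − (Σg)²)(nΣh² − (Σh)²)]
Numerator: 6×3890 − 169×137 = 187
Denominator: √[(29238 − 28561)(19830 − 18769)] = √[677 × 1061] = 847.5240
r = 187 / 847.5240 ≈ 0.221

0.221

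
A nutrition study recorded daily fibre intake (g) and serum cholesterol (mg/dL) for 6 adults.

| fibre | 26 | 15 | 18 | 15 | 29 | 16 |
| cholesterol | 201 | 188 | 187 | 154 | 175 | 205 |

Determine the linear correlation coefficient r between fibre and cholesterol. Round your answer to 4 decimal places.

0.1091

n = 6, Σx = 119, Σy = 1110, Σx² = 2547, Σy² = 207080, Σxy = 22077
nΣxy − ΣxΣy = 132462 − 132090 = 372
nΣx² − (Σx)² = 15282 − 14161 = 1121; nΣy² − (Σy)² = 1242480 − 1232100 = 10380
r = 372 / √(1121 × 10380) = 372 / 3411.1552 ≈ 0.1091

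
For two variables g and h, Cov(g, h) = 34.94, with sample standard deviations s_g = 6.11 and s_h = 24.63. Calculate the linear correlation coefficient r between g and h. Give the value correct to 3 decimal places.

r = Cov(g,h) / (s_g · s_h) = 34.94 / (6.11 × 24.63)
  = 34.94 / 150.4893 ≈ 0.232

0.232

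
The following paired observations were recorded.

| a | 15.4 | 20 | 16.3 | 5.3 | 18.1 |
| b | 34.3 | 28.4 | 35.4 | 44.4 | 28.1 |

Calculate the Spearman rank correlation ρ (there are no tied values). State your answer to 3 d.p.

-0.800

Rank a: 2, 5, 3, 1, 4
Rank b: 3, 2, 4, 5, 1
d = rank(a) − rank(b): -1, 3, -1, -4, 3; Σd² = 36
ρ = 1 − 6Σd² / [n(n²−1)] = 1 − 6×36 / (5×24) = 1 − 216/120 ≈ -0.800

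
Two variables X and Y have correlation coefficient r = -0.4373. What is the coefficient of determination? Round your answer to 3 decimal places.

0.191

r² = (-0.4373)² = 0.191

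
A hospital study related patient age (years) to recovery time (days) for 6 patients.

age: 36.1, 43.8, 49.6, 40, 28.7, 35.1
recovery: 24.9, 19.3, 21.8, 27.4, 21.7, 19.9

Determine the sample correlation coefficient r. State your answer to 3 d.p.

-0.057

n = 6, Σx = 233.3, Σy = 135, Σx² = 9337.51, Σy² = 3085.4, Σxy = 5242.79
nΣxy − ΣxΣy = 31456.74 − 31495.5 = -38.76
nΣx² − (Σx)² = 56025.06 − 54428.89 = 1596.17; nΣy² − (Σy)² = 18512.4 − 18225 = 287.4
r = -38.76 / √(1596.17 × 287.4) = -38.76 / 677.3029 ≈ -0.057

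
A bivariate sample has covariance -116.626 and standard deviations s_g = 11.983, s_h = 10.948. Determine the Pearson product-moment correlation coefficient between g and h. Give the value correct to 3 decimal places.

-0.889

r = Cov(g,h) / (s_g · s_h) = -116.626 / (11.983 × 10.948)
  = -116.626 / 131.1899 ≈ -0.889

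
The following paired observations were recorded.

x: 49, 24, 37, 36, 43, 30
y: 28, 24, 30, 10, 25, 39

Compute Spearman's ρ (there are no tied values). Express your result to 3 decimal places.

Rank x: 6, 1, 4, 3, 5, 2
Rank y: 4, 2, 5, 1, 3, 6
d = rank(x) − rank(y): 2, -1, -1, 2, 2, -4; Σd² = 30
ρ = 1 − 6Σd² / [n(n²−1)] = 1 − 6×30 / (6×35) = 1 − 180/210 ≈ 0.143

0.143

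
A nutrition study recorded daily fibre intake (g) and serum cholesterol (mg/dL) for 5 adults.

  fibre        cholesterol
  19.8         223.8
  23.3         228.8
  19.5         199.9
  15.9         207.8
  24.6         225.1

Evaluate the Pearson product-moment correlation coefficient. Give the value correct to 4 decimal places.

n = 5, Σx = 103.1, Σy = 1085.4, Σx² = 2173.15, Σy² = 236246.74, Σxy = 22501.81
nΣxy − ΣxΣy = 112509.05 − 111904.74 = 604.31
nΣx² − (Σx)² = 10865.75 − 10629.61 = 236.14; nΣy² − (Σy)² = 1181233.7 − 1178093.16 = 3140.54
r = 604.31 / √(236.14 × 3140.54) = 604.31 / 861.1661 ≈ 0.7017

0.7017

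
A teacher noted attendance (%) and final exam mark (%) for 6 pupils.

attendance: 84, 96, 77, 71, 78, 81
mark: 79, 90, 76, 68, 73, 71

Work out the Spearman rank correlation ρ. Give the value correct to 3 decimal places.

0.771

Rank attendance: 5, 6, 2, 1, 3, 4
Rank mark: 5, 6, 4, 1, 3, 2
d = rank(attendance) − rank(mark): 0, 0, -2, 0, 0, 2; Σd² = 8
ρ = 1 − 6Σd² / [n(n²−1)] = 1 − 6×8 / (6×35) = 1 − 48/210 ≈ 0.771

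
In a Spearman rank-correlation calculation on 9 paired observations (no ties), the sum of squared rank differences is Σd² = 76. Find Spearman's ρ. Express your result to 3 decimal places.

ρ = 1 − 6Σd² / [n(n²−1)] = 1 − 6×76 / (9×80)
  = 1 − 456/720 = 1 − 0.6333 ≈ 0.367

0.367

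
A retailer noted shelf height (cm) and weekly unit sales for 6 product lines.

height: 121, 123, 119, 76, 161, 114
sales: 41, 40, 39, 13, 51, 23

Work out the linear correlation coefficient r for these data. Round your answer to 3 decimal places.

n = 6, Σx = 714, Σy = 207, Σx² = 88624, Σy² = 8101, Σxy = 26343
nΣxy − ΣxΣy = 158058 − 147798 = 10260
nΣx² − (Σx)² = 531744 − 509796 = 21948; nΣy² − (Σy)² = 48606 − 42849 = 5757
r = 10260 / √(21948 × 5757) = 10260 / 11240.7578 ≈ 0.913

0.913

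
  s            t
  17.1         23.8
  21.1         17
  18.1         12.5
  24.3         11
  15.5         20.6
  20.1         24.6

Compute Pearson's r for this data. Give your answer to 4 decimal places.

n = 6, Σs = 116.2, Σt = 109.5, Σs² = 2299.98, Σt² = 2162.21, Σst = 2072.99
nΣst − ΣsΣt = 12437.94 − 12723.9 = -285.96
nΣs² − (Σs)² = 13799.88 − 13502.44 = 297.44; nΣt² − (Σt)² = 12973.26 − 11990.25 = 983.01
r = -285.96 / √(297.44 × 983.01) = -285.96 / 540.7277 ≈ -0.5288

-0.5288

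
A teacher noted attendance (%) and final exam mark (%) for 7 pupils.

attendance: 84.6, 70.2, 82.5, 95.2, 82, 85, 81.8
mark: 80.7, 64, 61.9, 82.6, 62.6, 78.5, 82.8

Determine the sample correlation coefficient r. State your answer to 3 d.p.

n = 7, Σx = 581.3, Σy = 513.1, Σx² = 48594.73, Σy² = 38199.71, Σxy = 42869.03
nΣxy − ΣxΣy = 300083.21 − 298265.03 = 1818.18
nΣx² − (Σx)² = 340163.11 − 337909.69 = 2253.42; nΣy² − (Σy)² = 267397.97 − 263271.61 = 4126.36
r = 1818.18 / √(2253.42 × 4126.36) = 1818.18 / 3049.3314 ≈ 0.596

0.596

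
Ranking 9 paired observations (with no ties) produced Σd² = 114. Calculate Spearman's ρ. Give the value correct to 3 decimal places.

ρ = 1 − 6Σd² / [n(n²−1)] = 1 − 6×114 / (9×80)
  = 1 − 684/720 = 1 − 0.9500 ≈ 0.050

0.050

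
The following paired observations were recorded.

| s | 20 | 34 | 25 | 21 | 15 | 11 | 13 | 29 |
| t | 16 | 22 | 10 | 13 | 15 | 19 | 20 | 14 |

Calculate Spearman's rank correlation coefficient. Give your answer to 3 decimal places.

-0.214

Rank s: 4, 8, 6, 5, 3, 1, 2, 7
Rank t: 5, 8, 1, 2, 4, 6, 7, 3
d = rank(s) − rank(t): -1, 0, 5, 3, -1, -5, -5, 4; Σd² = 102
ρ = 1 − 6Σd² / [n(n²−1)] = 1 − 6×102 / (8×63) = 1 − 612/504 ≈ -0.214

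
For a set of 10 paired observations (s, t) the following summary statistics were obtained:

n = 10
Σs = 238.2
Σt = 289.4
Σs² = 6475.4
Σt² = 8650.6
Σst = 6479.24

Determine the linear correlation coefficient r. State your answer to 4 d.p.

-0.8818

r = (nΣst − ΣsΣt) / √[(nΣs² − (Σs)²)(nΣt² − (Σt)²)]
Numerator: 10×6479.24 − 238.2×289.4 = -4142.68
Denominator: √[(64754 − 56739.24)(86506 − 83752.36)] = √[8014.76 × 2753.64] = 4697.8467
r = -4142.68 / 4697.8467 ≈ -0.8818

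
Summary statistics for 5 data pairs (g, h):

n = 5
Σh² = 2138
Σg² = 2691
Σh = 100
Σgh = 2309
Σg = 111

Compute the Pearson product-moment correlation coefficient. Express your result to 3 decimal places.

r = (nΣgh − ΣgΣh) / √[(nΣg² − (Σg)²)(nΣh² − (Σh)²)]
Numerator: 5×2309 − 111×100 = 445
Denominator: √[(13455 − 12321)(10690 − 10000)] = √[1134 × 690] = 884.5677
r = 445 / 884.5677 ≈ 0.503

0.503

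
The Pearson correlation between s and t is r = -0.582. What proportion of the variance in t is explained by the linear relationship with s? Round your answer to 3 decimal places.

r² = (-0.582)² = 0.339

0.339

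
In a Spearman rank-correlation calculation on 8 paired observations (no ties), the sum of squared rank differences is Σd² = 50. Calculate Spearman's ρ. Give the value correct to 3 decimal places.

0.405

ρ = 1 − 6Σd² / [n(n²−1)] = 1 − 6×50 / (8×63)
  = 1 − 300/504 = 1 − 0.5952 ≈ 0.405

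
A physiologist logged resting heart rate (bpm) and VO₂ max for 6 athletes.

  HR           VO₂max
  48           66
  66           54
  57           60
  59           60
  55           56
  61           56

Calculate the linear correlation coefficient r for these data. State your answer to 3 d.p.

n = 6, Σx = 346, Σy = 352, Σx² = 20136, Σy² = 20744, Σxy = 20188
nΣxy − ΣxΣy = 121128 − 121792 = -664
nΣx² − (Σx)² = 120816 − 119716 = 1100; nΣy² − (Σy)² = 124464 − 123904 = 560
r = -664 / √(1100 × 560) = -664 / 784.8567 ≈ -0.846

-0.846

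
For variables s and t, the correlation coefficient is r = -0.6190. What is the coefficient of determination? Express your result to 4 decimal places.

r² = (-0.6190)² = 0.3832

0.3832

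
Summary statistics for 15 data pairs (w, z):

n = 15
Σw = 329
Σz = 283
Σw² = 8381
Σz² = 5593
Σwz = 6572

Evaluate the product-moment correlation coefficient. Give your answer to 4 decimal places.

0.6711

r = (nΣwz − ΣwΣz) / √[(nΣw² − (Σw)²)(nΣz² − (Σz)²)]
Numerator: 15×6572 − 329×283 = 5473
Denominator: √[(125715 − 108241)(83895 − 80089)] = √[17474 × 3806] = 8155.1238
r = 5473 / 8155.1238 ≈ 0.6711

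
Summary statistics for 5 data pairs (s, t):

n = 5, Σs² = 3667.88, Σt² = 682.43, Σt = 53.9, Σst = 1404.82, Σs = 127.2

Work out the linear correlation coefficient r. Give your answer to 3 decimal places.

r = (nΣst − ΣsΣt) / √[(nΣs² − (Σs)²)(nΣt² − (Σt)²)]
Numerator: 5×1404.82 − 127.2×53.9 = 168.02
Denominator: √[(18339.4 − 16179.84)(3412.15 − 2905.21)] = √[2159.56 × 506.94] = 1046.3113
r = 168.02 / 1046.3113 ≈ 0.161

0.161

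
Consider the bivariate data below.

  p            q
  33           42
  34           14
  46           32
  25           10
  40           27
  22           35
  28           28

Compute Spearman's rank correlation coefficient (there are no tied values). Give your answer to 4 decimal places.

Rank p: 4, 5, 7, 2, 6, 1, 3
Rank q: 7, 2, 5, 1, 3, 6, 4
d = rank(p) − rank(q): -3, 3, 2, 1, 3, -5, -1; Σd² = 58
ρ = 1 − 6Σd² / [n(n²−1)] = 1 − 6×58 / (7×48) = 1 − 348/336 ≈ -0.0357

-0.0357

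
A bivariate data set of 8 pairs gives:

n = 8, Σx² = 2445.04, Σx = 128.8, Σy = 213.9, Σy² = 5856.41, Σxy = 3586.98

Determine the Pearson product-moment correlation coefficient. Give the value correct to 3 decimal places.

r = (nΣxy − ΣxΣy) / √[(nΣx² − (Σx)²)(nΣy² − (Σy)²)]
Numerator: 8×3586.98 − 128.8×213.9 = 1145.52
Denominator: √[(19560.32 − 16589.44)(46851.28 − 45753.21)] = √[2970.88 × 1098.07] = 1806.1656
r = 1145.52 / 1806.1656 ≈ 0.634

0.634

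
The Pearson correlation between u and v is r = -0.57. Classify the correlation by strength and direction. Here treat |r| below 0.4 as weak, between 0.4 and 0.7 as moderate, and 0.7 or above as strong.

moderate negative

r = -0.57 < 0 so the relationship is negative.
|r| = 0.57, which falls in the moderate range.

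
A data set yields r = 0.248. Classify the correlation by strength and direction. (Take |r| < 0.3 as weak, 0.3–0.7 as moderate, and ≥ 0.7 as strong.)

r = 0.248 > 0 so the relationship is positive.
|r| = 0.248, which falls in the weak range.

weak positive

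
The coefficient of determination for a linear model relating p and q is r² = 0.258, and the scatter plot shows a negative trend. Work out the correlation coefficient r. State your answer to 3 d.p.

-0.508

|r| = √0.258 = 0.508
The association is negative, so r = −0.508.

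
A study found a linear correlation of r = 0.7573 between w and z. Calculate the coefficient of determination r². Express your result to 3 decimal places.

r² = (0.7573)² = 0.574

0.574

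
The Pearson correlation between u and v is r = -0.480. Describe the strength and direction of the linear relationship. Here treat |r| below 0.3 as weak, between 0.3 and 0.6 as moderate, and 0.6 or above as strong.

r = -0.480 < 0 so the relationship is negative.
|r| = 0.480, which falls in the moderate range.

moderate negative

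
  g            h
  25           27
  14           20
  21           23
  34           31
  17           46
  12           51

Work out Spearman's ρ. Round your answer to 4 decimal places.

-0.2000

Rank g: 5, 2, 4, 6, 3, 1
Rank h: 3, 1, 2, 4, 5, 6
d = rank(g) − rank(h): 2, 1, 2, 2, -2, -5; Σd² = 42
ρ = 1 − 6Σd² / [n(n²−1)] = 1 − 6×42 / (6×35) = 1 − 252/210 ≈ -0.2000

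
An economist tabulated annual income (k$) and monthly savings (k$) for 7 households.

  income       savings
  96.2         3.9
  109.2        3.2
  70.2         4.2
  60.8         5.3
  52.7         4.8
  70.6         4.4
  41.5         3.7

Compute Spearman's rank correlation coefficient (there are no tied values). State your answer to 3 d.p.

-0.393

Rank income: 6, 7, 4, 3, 2, 5, 1
Rank savings: 3, 1, 4, 7, 6, 5, 2
d = rank(income) − rank(savings): 3, 6, 0, -4, -4, 0, -1; Σd² = 78
ρ = 1 − 6Σd² / [n(n²−1)] = 1 − 6×78 / (7×48) = 1 − 468/336 ≈ -0.393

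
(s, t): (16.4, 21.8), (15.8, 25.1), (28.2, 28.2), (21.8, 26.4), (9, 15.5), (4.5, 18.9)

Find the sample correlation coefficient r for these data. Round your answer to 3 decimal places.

n = 6, Σs = 95.7, Σt = 135.9, Σs² = 1890.33, Σt² = 3194.91, Σst = 2349.41
nΣst − ΣsΣt = 14096.46 − 13005.63 = 1090.83
nΣs² − (Σs)² = 11341.98 − 9158.49 = 2183.49; nΣt² − (Σt)² = 19169.46 − 18468.81 = 700.65
r = 1090.83 / √(2183.49 × 700.65) = 1090.83 / 1236.8760 ≈ 0.882

0.882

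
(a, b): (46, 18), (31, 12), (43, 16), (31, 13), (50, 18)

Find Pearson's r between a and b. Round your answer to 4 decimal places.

0.9771

n = 5, Σa = 201, Σb = 77, Σa² = 8387, Σb² = 1217, Σab = 3191
nΣab − ΣaΣb = 15955 − 15477 = 478
nΣa² − (Σa)² = 41935 − 40401 = 1534; nΣb² − (Σb)² = 6085 − 5929 = 156
r = 478 / √(1534 × 156) = 478 / 489.1871 ≈ 0.9771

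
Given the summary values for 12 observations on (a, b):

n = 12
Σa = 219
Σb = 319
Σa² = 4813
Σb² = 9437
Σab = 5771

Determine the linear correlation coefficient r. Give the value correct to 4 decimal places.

-0.0574

r = (nΣab − ΣaΣb) / √[(nΣa² − (Σa)²)(nΣb² − (Σb)²)]
Numerator: 12×5771 − 219×319 = -609
Denominator: √[(57756 − 47961)(113244 − 101761)] = √[9795 × 11483] = 10605.4696
r = -609 / 10605.4696 ≈ -0.0574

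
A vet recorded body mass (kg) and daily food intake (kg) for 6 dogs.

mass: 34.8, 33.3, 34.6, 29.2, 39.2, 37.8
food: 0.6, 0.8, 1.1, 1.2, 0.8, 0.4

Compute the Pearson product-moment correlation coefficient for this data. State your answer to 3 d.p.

-0.664

n = 6, Σx = 208.9, Σy = 4.9, Σx² = 7335.21, Σy² = 4.45, Σxy = 167.1
nΣxy − ΣxΣy = 1002.6 − 1023.61 = -21.01
nΣx² − (Σx)² = 44011.26 − 43639.21 = 372.05; nΣy² − (Σy)² = 26.7 − 24.01 = 2.69
r = -21.01 / √(372.05 × 2.69) = -21.01 / 31.6357 ≈ -0.664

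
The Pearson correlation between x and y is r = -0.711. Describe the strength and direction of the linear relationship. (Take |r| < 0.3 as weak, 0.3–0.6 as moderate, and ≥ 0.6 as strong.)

strong negative

r = -0.711 < 0 so the relationship is negative.
|r| = 0.711, which falls in the strong range.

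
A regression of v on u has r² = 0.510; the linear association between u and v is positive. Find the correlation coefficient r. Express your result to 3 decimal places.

|r| = √0.510 = 0.714
The association is positive, so r = 0.714.

0.714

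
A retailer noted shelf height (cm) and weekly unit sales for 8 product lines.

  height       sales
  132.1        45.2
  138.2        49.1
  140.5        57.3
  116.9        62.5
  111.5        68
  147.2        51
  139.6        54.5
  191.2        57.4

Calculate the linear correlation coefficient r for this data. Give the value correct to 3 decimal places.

-0.288

n = 8, Σx = 1117.2, Σy = 445, Σx² = 160101.2, Σy² = 25133.4, Σxy = 61785.72
nΣxy − ΣxΣy = 494285.76 − 497154 = -2868.24
nΣx² − (Σx)² = 1280809.6 − 1248135.84 = 32673.76; nΣy² − (Σy)² = 201067.2 − 198025 = 3042.2
r = -2868.24 / √(32673.76 × 3042.2) = -2868.24 / 9969.9605 ≈ -0.288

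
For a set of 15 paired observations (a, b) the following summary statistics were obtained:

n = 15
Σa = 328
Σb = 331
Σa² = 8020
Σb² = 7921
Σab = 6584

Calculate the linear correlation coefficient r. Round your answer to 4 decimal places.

-0.9041

r = (nΣab − ΣaΣb) / √[(nΣa² − (Σa)²)(nΣb² − (Σb)²)]
Numerator: 15×6584 − 328×331 = -9808
Denominator: √[(120300 − 107584)(118815 − 109561)] = √[12716 × 9254] = 10847.7585
r = -9808 / 10847.7585 ≈ -0.9041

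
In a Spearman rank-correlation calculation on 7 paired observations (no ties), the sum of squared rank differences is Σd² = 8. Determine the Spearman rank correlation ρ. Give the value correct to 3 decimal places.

ρ = 1 − 6Σd² / [n(n²−1)] = 1 − 6×8 / (7×48)
  = 1 − 48/336 = 1 − 0.1429 ≈ 0.857

0.857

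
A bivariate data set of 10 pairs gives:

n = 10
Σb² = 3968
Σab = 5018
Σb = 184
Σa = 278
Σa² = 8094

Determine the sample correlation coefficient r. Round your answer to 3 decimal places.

r = (nΣab − ΣaΣb) / √[(nΣa² − (Σa)²)(nΣb² − (Σb)²)]
Numerator: 10×5018 − 278×184 = -972
Denominator: √[(80940 − 77284)(39680 − 33856)] = √[3656 × 5824] = 4614.3845
r = -972 / 4614.3845 ≈ -0.211

-0.211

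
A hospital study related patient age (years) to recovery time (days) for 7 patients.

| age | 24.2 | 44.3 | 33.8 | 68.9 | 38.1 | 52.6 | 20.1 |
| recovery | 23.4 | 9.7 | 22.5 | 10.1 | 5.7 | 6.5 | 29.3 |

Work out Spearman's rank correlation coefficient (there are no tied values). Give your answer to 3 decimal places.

-0.679

Rank age: 2, 5, 3, 7, 4, 6, 1
Rank recovery: 6, 3, 5, 4, 1, 2, 7
d = rank(age) − rank(recovery): -4, 2, -2, 3, 3, 4, -6; Σd² = 94
ρ = 1 − 6Σd² / [n(n²−1)] = 1 − 6×94 / (7×48) = 1 − 564/336 ≈ -0.679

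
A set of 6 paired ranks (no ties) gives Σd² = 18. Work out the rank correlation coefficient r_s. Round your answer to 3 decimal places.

0.486

ρ = 1 − 6Σd² / [n(n²−1)] = 1 − 6×18 / (6×35)
  = 1 − 108/210 = 1 − 0.5143 ≈ 0.486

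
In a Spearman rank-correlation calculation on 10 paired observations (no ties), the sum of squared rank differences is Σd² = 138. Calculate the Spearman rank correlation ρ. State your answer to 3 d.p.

0.164

ρ = 1 − 6Σd² / [n(n²−1)] = 1 − 6×138 / (10×99)
  = 1 − 828/990 = 1 − 0.8364 ≈ 0.164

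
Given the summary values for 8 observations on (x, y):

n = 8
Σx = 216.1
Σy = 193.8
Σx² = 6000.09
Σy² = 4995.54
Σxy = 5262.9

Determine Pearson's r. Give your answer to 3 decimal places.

0.126

r = (nΣxy − ΣxΣy) / √[(nΣx² − (Σx)²)(nΣy² − (Σy)²)]
Numerator: 8×5262.9 − 216.1×193.8 = 223.02
Denominator: √[(48000.72 − 46699.21)(39964.32 − 37558.44)] = √[1301.51 × 2405.88] = 1769.5414
r = 223.02 / 1769.5414 ≈ 0.126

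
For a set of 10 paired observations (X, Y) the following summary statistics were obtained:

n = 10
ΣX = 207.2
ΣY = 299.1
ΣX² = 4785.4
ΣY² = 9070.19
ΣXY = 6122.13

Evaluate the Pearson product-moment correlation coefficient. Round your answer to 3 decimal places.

-0.304

r = (nΣXY − ΣXΣY) / √[(nΣX² − (ΣX)²)(nΣY² − (ΣY)²)]
Numerator: 10×6122.13 − 207.2×299.1 = -752.22
Denominator: √[(47854 − 42931.84)(90701.9 − 89460.81)] = √[4922.16 × 1241.09] = 2471.6075
r = -752.22 / 2471.6075 ≈ -0.304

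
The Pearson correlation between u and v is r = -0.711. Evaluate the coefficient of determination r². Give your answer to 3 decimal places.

r² = (-0.711)² = 0.506

0.506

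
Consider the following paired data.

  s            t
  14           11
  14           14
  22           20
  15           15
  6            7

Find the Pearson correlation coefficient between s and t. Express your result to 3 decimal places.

0.964

n = 5, Σs = 71, Σt = 67, Σs² = 1137, Σt² = 991, Σst = 1057
nΣst − ΣsΣt = 5285 − 4757 = 528
nΣs² − (Σs)² = 5685 − 5041 = 644; nΣt² − (Σt)² = 4955 − 4489 = 466
r = 528 / √(644 × 466) = 528 / 547.8175 ≈ 0.964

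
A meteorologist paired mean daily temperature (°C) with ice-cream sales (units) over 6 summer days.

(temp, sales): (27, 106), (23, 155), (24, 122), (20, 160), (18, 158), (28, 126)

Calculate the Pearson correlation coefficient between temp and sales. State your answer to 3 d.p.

n = 6, Σx = 140, Σy = 827, Σx² = 3342, Σy² = 116585, Σxy = 18927
nΣxy − ΣxΣy = 113562 − 115780 = -2218
nΣx² − (Σx)² = 20052 − 19600 = 452; nΣy² − (Σy)² = 699510 − 683929 = 15581
r = -2218 / √(452 × 15581) = -2218 / 2653.7920 ≈ -0.836

-0.836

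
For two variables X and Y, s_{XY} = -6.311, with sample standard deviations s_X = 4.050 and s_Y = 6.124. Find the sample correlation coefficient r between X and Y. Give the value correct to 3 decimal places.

-0.254

r = Cov(X,Y) / (s_X · s_Y) = -6.311 / (4.050 × 6.124)
  = -6.311 / 24.8022 ≈ -0.254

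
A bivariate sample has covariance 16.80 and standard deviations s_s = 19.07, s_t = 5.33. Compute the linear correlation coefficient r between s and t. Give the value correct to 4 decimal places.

0.1653

r = Cov(s,t) / (s_s · s_t) = 16.80 / (19.07 × 5.33)
  = 16.80 / 101.6431 ≈ 0.1653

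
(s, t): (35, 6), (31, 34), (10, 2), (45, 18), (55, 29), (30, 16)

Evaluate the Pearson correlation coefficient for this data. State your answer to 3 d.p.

0.592

n = 6, Σs = 206, Σt = 105, Σs² = 8236, Σt² = 2617, Σst = 4169
nΣst − ΣsΣt = 25014 − 21630 = 3384
nΣs² − (Σs)² = 49416 − 42436 = 6980; nΣt² − (Σt)² = 15702 − 11025 = 4677
r = 3384 / √(6980 × 4677) = 3384 / 5713.6206 ≈ 0.592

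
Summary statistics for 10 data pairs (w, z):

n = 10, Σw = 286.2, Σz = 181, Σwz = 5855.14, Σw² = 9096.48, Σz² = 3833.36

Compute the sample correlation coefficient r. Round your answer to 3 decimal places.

0.950

r = (nΣwz − ΣwΣz) / √[(nΣw² − (Σw)²)(nΣz² − (Σz)²)]
Numerator: 10×5855.14 − 286.2×181 = 6749.2
Denominator: √[(90964.8 − 81910.44)(38333.6 − 32761)] = √[9054.36 × 5572.6] = 7103.2617
r = 6749.2 / 7103.2617 ≈ 0.950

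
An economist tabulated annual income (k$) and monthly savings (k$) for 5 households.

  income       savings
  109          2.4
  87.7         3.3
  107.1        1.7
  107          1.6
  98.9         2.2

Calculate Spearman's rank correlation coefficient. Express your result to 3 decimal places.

Rank income: 5, 1, 4, 3, 2
Rank savings: 4, 5, 2, 1, 3
d = rank(income) − rank(savings): 1, -4, 2, 2, -1; Σd² = 26
ρ = 1 − 6Σd² / [n(n²−1)] = 1 − 6×26 / (5×24) = 1 − 156/120 ≈ -0.300

-0.300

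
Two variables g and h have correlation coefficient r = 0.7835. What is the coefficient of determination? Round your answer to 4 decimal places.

0.6139

r² = (0.7835)² = 0.6139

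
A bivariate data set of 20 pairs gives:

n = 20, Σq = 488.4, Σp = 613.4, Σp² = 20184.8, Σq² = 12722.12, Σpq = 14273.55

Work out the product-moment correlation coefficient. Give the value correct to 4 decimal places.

-0.6756

r = (nΣpq − ΣpΣq) / √[(nΣp² − (Σp)²)(nΣq² − (Σq)²)]
Numerator: 20×14273.55 − 613.4×488.4 = -14113.56
Denominator: √[(403696 − 376259.56)(254442.4 − 238534.56)] = √[27436.44 × 15907.84] = 20891.4934
r = -14113.56 / 20891.4934 ≈ -0.6756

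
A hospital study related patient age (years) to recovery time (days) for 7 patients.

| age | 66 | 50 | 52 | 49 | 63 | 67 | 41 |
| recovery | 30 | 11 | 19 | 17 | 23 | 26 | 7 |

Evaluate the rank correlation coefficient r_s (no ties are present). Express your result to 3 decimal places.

Rank age: 6, 3, 4, 2, 5, 7, 1
Rank recovery: 7, 2, 4, 3, 5, 6, 1
d = rank(age) − rank(recovery): -1, 1, 0, -1, 0, 1, 0; Σd² = 4
ρ = 1 − 6Σd² / [n(n²−1)] = 1 − 6×4 / (7×48) = 1 − 24/336 ≈ 0.929

0.929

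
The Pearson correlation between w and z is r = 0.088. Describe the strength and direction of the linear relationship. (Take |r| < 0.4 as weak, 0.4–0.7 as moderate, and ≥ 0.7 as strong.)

weak positive

r = 0.088 > 0 so the relationship is positive.
|r| = 0.088, which falls in the weak range.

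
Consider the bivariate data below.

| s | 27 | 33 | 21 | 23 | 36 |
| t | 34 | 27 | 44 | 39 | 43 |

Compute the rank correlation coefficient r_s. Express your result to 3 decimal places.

-0.400

Rank s: 3, 4, 1, 2, 5
Rank t: 2, 1, 5, 3, 4
d = rank(s) − rank(t): 1, 3, -4, -1, 1; Σd² = 28
ρ = 1 − 6Σd² / [n(n²−1)] = 1 − 6×28 / (5×24) = 1 − 168/120 ≈ -0.400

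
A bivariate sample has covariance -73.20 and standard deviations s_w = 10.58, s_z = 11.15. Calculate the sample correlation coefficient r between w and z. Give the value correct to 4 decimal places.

r = Cov(w,z) / (s_w · s_z) = -73.20 / (10.58 × 11.15)
  = -73.20 / 117.9670 ≈ -0.6205

-0.6205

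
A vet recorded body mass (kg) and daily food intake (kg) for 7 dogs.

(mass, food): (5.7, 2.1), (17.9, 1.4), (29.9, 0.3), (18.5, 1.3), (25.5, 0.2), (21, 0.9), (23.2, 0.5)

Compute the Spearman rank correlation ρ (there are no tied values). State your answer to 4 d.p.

-0.9643

Rank mass: 1, 2, 7, 3, 6, 4, 5
Rank food: 7, 6, 2, 5, 1, 4, 3
d = rank(mass) − rank(food): -6, -4, 5, -2, 5, 0, 2; Σd² = 110
ρ = 1 − 6Σd² / [n(n²−1)] = 1 − 6×110 / (7×48) = 1 − 660/336 ≈ -0.9643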